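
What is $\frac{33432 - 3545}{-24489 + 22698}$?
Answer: $- \frac{29887}{1791} \approx -16.687$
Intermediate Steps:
$\frac{33432 - 3545}{-24489 + 22698} = \frac{29887}{-1791} = 29887 \left(- \frac{1}{1791}\right) = - \frac{29887}{1791}$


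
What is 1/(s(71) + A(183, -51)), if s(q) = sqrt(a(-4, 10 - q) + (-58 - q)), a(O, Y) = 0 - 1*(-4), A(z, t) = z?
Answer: 183/33614 - 5*I*sqrt(5)/33614 ≈ 0.0054442 - 0.00033261*I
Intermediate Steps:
a(O, Y) = 4 (a(O, Y) = 0 + 4 = 4)
s(q) = sqrt(-54 - q) (s(q) = sqrt(4 + (-58 - q)) = sqrt(-54 - q))
1/(s(71) + A(183, -51)) = 1/(sqrt(-54 - 1*71) + 183) = 1/(sqrt(-54 - 71) + 183) = 1/(sqrt(-125) + 183) = 1/(5*I*sqrt(5) + 183) = 1/(183 + 5*I*sqrt(5))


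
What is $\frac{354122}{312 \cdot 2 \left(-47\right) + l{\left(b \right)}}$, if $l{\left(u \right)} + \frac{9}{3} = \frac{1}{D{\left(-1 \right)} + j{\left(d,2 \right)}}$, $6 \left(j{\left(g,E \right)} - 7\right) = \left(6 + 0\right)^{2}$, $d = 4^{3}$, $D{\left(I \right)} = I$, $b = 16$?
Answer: $- \frac{4249464}{351971} \approx -12.073$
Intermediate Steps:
$d = 64$
$j{\left(g,E \right)} = 13$ ($j{\left(g,E \right)} = 7 + \frac{\left(6 + 0\right)^{2}}{6} = 7 + \frac{6^{2}}{6} = 7 + \frac{1}{6} \cdot 36 = 7 + 6 = 13$)
$l{\left(u \right)} = - \frac{35}{12}$ ($l{\left(u \right)} = -3 + \frac{1}{-1 + 13} = -3 + \frac{1}{12} = - \frac{35}{12}$)
$\frac{354122}{312 \cdot 2 \left(-47\right) + l{\left(b \right)}} = \frac{354122}{312 \cdot 2 \left(-47\right) - \frac{35}{12}} = \frac{354122}{312 \left(-94\right) - \frac{35}{12}} = \frac{354122}{-29328 - \frac{35}{12}} = \frac{354122}{- \frac{351971}{12}} = 354122 \left(- \frac{12}{351971}\right) = - \frac{4249464}{351971}$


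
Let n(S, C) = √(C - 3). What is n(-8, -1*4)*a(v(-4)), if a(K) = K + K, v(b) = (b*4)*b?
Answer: 128*I*√7 ≈ 338.66*I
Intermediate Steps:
v(b) = 4*b² (v(b) = (4*b)*b = 4*b²)
n(S, C) = √(-3 + C)
a(K) = 2*K
n(-8, -1*4)*a(v(-4)) = √(-3 - 1*4)*(2*(4*(-4)²)) = √(-3 - 4)*(2*(4*16)) = √(-7)*(2*64) = (I*√7)*128 = 128*I*√7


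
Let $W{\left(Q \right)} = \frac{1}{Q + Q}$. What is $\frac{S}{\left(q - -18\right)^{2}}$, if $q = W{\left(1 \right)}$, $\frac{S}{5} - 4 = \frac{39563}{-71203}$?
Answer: $\frac{4904980}{97476907} \approx 0.050319$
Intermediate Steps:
$W{\left(Q \right)} = \frac{1}{2 Q}$
$S = \frac{1226245}{71203}$ ($S = 20 + 5 \frac{39563}{-71203} = 20 + 5 \cdot 39563 \left(- \frac{1}{71203}\right) = 20 + 5 \left(- \frac{39563}{71203}\right) = 20 - \frac{197815}{71203} = \frac{1226245}{71203} \approx 17.222$)
$q = \frac{1}{2}$ ($q = \frac{1}{2 \cdot 1} = \frac{1}{2} \cdot 1 = \frac{1}{2} \approx 0.5$)
$\frac{S}{\left(q - -18\right)^{2}} = \frac{1226245}{71203 \left(\frac{1}{2} - -18\right)^{2}} = \frac{1226245}{71203 \left(\frac{1}{2} + 18\right)^{2}} = \frac{1226245}{71203 \left(\frac{37}{2}\right)^{2}} = \frac{1226245}{71203 \cdot \frac{1369}{4}} = \frac{1226245}{71203} \cdot \frac{4}{1369} = \frac{4904980}{97476907}$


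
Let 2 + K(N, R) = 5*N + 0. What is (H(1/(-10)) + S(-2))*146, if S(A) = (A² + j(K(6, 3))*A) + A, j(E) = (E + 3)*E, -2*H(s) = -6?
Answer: -252726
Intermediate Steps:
H(s) = 3 (H(s) = -½*(-6) = 3)
K(N, R) = -2 + 5*N (K(N, R) = -2 + (5*N + 0) = -2 + 5*N)
j(E) = E*(3 + E) (j(E) = (3 + E)*E = E*(3 + E))
S(A) = A² + 869*A (S(A) = (A² + ((-2 + 5*6)*(3 + (-2 + 5*6)))*A) + A = (A² + ((-2 + 30)*(3 + (-2 + 30)))*A) + A = (A² + (28*(3 + 28))*A) + A = (A² + (28*31)*A) + A = (A² + 868*A) + A = A² + 869*A)
(H(1/(-10)) + S(-2))*146 = (3 - 2*(869 - 2))*146 = (3 - 2*867)*146 = (3 - 1734)*146 = -1731*146 = -252726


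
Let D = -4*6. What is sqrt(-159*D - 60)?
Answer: 2*sqrt(939) ≈ 61.286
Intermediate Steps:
D = -24
sqrt(-159*D - 60) = sqrt(-159*(-24) - 60) = sqrt(3816 - 60) = sqrt(3756) = 2*sqrt(939)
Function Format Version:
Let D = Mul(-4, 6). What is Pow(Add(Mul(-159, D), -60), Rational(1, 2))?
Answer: Mul(2, Pow(939, Rational(1, 2))) ≈ 61.286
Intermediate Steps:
D = -24
Pow(Add(Mul(-159, D), -60), Rational(1, 2)) = Pow(Add(Mul(-159, -24), -60), Rational(1, 2)) = Pow(Add(3816, -60), Rational(1, 2)) = Pow(3756, Rational(1, 2)) = Mul(2, Pow(939, Rational(1, 2)))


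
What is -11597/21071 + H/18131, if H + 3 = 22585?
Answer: 265560115/382038301 ≈ 0.69511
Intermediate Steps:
H = 22582 (H = -3 + 22585 = 22582)
-11597/21071 + H/18131 = -11597/21071 + 22582/18131 = 265560115/382038301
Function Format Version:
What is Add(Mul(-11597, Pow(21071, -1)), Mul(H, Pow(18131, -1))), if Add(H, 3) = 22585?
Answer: Rational(265560115, 382038301) ≈ 0.69511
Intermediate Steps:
H = 22582 (H = Add(-3, 22585) = 22582)
Add(Mul(-11597, Pow(21071, -1)), Mul(H, Pow(18131, -1))) = Add(Mul(-11597, Pow(21071, -1)), Mul(22582, Pow(18131, -1))) = Add(Mul(-11597, Rational(1, 21071)), Mul(22582, Rational(1, 18131))) = Add(Rational(-11597, 21071), Rational(22582, 18131)) = Rational(265560115, 382038301)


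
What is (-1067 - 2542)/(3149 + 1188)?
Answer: -3609/4337 ≈ -0.83214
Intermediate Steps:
(-1067 - 2542)/(3149 + 1188) = -3609/4337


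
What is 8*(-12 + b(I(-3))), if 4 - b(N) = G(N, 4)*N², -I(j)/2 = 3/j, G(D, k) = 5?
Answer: -224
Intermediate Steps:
I(j) = -6/j
b(N) = 4 - 5*N²
8*(-12 + b(I(-3))) = 8*(-12 + (4 - 5*(-6/(-3))²)) = 8*(-12 + (4 - 5*(-6*(-⅓))²)) = 8*(-12 + (4 - 5*2²)) = 8*(-12 + (4 - 5*4)) = 8*(-12 + (4 - 20)) = 8*(-12 - 16) = 8*(-28) = -224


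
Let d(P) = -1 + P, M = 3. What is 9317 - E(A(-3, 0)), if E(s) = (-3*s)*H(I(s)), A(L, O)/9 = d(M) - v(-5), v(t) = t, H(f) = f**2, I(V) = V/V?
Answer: 9506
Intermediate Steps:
I(V) = 1
A(L, O) = 63 (A(L, O) = 9*((-1 + 3) - 1*(-5)) = 9*(2 + 5) = 9*7 = 63)
E(s) = -3*s (E(s) = -3*s*1**2 = -3*s*1 = -3*s)
9317 - E(A(-3, 0)) = 9317 - (-3)*63 = 9317 - 1*(-189) = 9317 + 189 = 9506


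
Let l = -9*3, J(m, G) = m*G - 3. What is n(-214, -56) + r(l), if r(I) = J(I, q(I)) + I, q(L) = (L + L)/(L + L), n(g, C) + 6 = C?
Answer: -119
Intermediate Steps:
n(g, C) = -6 + C
q(L) = 1 (q(L) = (2*L)/((2*L)) = (2*L)*(1/(2*L)) = 1)
J(m, G) = -3 + G*m (J(m, G) = G*m - 3 = -3 + G*m)
l = -27
r(I) = -3 + 2*I (r(I) = (-3 + 1*I) + I = (-3 + I) + I = -3 + 2*I)
n(-214, -56) + r(l) = (-6 - 56) + (-3 + 2*(-27)) = -62 + (-3 - 54) = -62 - 57 = -119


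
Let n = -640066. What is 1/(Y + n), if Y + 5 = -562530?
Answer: -1/1202601 ≈ -8.3153e-7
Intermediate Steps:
Y = -562535 (Y = -5 - 562530 = -562535)
1/(Y + n) = 1/(-562535 - 640066) = 1/(-1202601) = -1/1202601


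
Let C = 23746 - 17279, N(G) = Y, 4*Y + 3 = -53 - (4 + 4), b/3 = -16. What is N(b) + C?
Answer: 6451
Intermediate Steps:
b = -48 (b = 3*(-16) = -48)
Y = -16 (Y = -¾ + (-53 - (4 + 4))/4 = -¾ + (-53 - 1*8)/4 = -¾ + (-53 - 8)/4 = -¾ + (¼)*(-61) = -¾ - 61/4 = -16)
N(G) = -16
C = 6467
N(b) + C = -16 + 6467 = 6451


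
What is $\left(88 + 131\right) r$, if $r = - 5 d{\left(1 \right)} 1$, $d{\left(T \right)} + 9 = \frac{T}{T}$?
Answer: $8760$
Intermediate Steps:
$d{\left(T \right)} = -8$ ($d{\left(T \right)} = -9 + \frac{T}{T} = -9 + 1 = -8$)
$r = 40$ ($r = \left(-5\right) \left(-8\right) 1 = 40 \cdot 1 = 40$)
$\left(88 + 131\right) r = \left(88 + 131\right) 40 = 219 \cdot 40 = 8760$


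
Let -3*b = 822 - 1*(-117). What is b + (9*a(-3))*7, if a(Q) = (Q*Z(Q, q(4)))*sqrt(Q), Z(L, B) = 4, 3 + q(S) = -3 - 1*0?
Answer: -313 - 756*I*sqrt(3) ≈ -313.0 - 1309.4*I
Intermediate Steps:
q(S) = -6 (q(S) = -3 + (-3 - 1*0) = -3 + (-3 + 0) = -3 - 3 = -6)
a(Q) = 4*Q**(3/2) (a(Q) = (Q*4)*sqrt(Q) = (4*Q)*sqrt(Q) = 4*Q**(3/2))
b = -313 (b = -(822 - 1*(-117))/3 = -(822 + 117)/3 = -1/3*939 = -313)
b + (9*a(-3))*7 = -313 + (9*(4*(-3)**(3/2)))*7 = -313 + (9*(4*(-3*I*sqrt(3))))*7 = -313 + (9*(-12*I*sqrt(3)))*7 = -313 - 108*I*sqrt(3)*7 = -313 - 756*I*sqrt(3)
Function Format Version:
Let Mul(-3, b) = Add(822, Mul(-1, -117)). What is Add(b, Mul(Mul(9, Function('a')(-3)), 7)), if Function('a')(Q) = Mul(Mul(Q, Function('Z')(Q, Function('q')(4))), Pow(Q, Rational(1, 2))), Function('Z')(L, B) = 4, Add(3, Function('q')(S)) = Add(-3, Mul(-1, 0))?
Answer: Add(-313, Mul(-756, I, Pow(3, Rational(1, 2)))) ≈ Add(-313.00, Mul(-1309.4, I))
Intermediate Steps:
Function('q')(S) = -6 (Function('q')(S) = Add(-3, Add(-3, Mul(-1, 0))) = Add(-3, Add(-3, 0)) = Add(-3, -3) = -6)
Function('a')(Q) = Mul(4, Pow(Q, Rational(3, 2))) (Function('a')(Q) = Mul(Mul(Q, 4), Pow(Q, Rational(1, 2))) = Mul(Mul(4, Q), Pow(Q, Rational(1, 2))) = Mul(4, Pow(Q, Rational(3, 2))))
b = -313 (b = Mul(Rational(-1, 3), Add(822, Mul(-1, -117))) = Mul(Rational(-1, 3), Add(822, 117)) = Mul(Rational(-1, 3), 939) = -313)
Add(b, Mul(Mul(9, Function('a')(-3)), 7)) = Add(-313, Mul(Mul(9, Mul(4, Pow(-3, Rational(3, 2)))), 7)) = Add(-313, Mul(Mul(9, Mul(4, Mul(-3, I, Pow(3, Rational(1, 2))))), 7)) = Add(-313, Mul(Mul(9, Mul(-12, I, Pow(3, Rational(1, 2)))), 7)) = Add(-313, Mul(Mul(-108, I, Pow(3, Rational(1, 2))), 7)) = Add(-313, Mul(-756, I, Pow(3, Rational(1, 2))))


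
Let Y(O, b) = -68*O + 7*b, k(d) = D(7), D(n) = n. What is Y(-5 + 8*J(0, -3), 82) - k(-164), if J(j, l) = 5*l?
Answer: 9067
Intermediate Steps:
k(d) = 7
Y(-5 + 8*J(0, -3), 82) - k(-164) = (-68*(-5 + 8*(5*(-3))) + 7*82) - 1*7 = (-68*(-5 + 8*(-15)) + 574) - 7 = (-68*(-5 - 120) + 574) - 7 = (-68*(-125) + 574) - 7 = (8500 + 574) - 7 = 9074 - 7 = 9067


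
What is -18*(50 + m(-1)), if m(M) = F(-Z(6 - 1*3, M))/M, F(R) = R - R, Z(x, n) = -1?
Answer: -900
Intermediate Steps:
F(R) = 0
m(M) = 0 (m(M) = 0/M = 0)
-18*(50 + m(-1)) = -18*(50 + 0) = -18*50 = -900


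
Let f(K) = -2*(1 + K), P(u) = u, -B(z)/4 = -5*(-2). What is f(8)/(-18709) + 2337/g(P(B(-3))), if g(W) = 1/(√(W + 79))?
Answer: 18/18709 + 2337*√39 ≈ 14595.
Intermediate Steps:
B(z) = -40 (B(z) = -(-20)*(-2) = -4*10 = -40)
g(W) = (79 + W)^(-½) (g(W) = 1/(√(79 + W)) = (79 + W)^(-½))
f(K) = -2 - 2*K
f(8)/(-18709) + 2337/g(P(B(-3))) = (-2 - 2*8)/(-18709) + 2337/((79 - 40)^(-½)) = (-2 - 16)*(-1/18709) + 2337/(39^(-½)) = -18*(-1/18709) + 2337/((√39/39)) = 18/18709 + 2337*√39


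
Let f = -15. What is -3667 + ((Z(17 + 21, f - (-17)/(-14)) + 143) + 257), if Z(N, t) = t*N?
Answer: -27182/7 ≈ -3883.1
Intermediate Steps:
Z(N, t) = N*t
-3667 + ((Z(17 + 21, f - (-17)/(-14)) + 143) + 257) = -3667 + (((17 + 21)*(-15 - (-17)/(-14)) + 143) + 257) = -3667 + ((38*(-15 - (-17)*(-1)/14) + 143) + 257) = -3667 + ((38*(-15 - 1*17/14) + 143) + 257) = -3667 + ((38*(-15 - 17/14) + 143) + 257) = -3667 + ((38*(-227/14) + 143) + 257) = -3667 + ((-4313/7 + 143) + 257) = -3667 + (-3312/7 + 257) = -3667 - 1513/7 = -27182/7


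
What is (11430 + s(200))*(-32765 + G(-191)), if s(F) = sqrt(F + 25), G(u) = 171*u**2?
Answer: 71021787270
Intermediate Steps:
s(F) = sqrt(25 + F)
(11430 + s(200))*(-32765 + G(-191)) = (11430 + sqrt(25 + 200))*(-32765 + 171*(-191)**2) = (11430 + sqrt(225))*(-32765 + 171*36481) = (11430 + 15)*(-32765 + 6238251) = 11445*6205486 = 71021787270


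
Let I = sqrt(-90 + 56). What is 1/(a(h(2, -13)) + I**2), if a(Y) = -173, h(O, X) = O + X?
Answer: -1/207 ≈ -0.0048309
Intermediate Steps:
I = I*sqrt(34) (I = sqrt(-34) = I*sqrt(34) ≈ 5.8309*I)
1/(a(h(2, -13)) + I**2) = 1/(-173 + (I*sqrt(34))**2) = 1/(-173 - 34) = 1/(-207) = -1/207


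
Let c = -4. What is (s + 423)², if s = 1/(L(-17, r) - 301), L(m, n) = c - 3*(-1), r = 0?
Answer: 16318785025/91204 ≈ 1.7893e+5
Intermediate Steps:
L(m, n) = -1 (L(m, n) = -4 - 3*(-1) = -4 + 3 = -1)
s = -1/302 (s = 1/(-1 - 301) = 1/(-302) = -1/302 ≈ -0.0033113)
(s + 423)² = (-1/302 + 423)² = (127745/302)² = 16318785025/91204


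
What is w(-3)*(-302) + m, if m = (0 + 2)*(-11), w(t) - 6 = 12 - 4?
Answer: -4250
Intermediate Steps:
w(t) = 14 (w(t) = 6 + (12 - 4) = 6 + 8 = 14)
m = -22 (m = 2*(-11) = -22)
w(-3)*(-302) + m = 14*(-302) - 22 = -4228 - 22 = -4250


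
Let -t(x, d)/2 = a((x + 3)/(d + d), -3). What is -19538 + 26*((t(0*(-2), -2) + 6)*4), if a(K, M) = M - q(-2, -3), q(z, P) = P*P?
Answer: -16418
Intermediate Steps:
q(z, P) = P²
a(K, M) = -9 + M (a(K, M) = M - 1*(-3)² = M - 1*9 = M - 9 = -9 + M)
t(x, d) = 24 (t(x, d) = -2*(-9 - 3) = -2*(-12) = 24)
-19538 + 26*((t(0*(-2), -2) + 6)*4) = -19538 + 26*((24 + 6)*4) = -19538 + 26*(30*4) = -19538 + 26*120 = -19538 + 3120 = -16418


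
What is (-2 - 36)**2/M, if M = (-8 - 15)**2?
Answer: 1444/529 ≈ 2.7297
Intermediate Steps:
M = 529 (M = (-23)**2 = 529)
(-2 - 36)**2/M = (-2 - 36)**2/529 = (-38)**2*(1/529) = 1444*(1/529) = 1444/529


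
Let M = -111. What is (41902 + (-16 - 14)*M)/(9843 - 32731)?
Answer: -5654/2861 ≈ -1.9762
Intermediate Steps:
(41902 + (-16 - 14)*M)/(9843 - 32731) = (41902 + (-16 - 14)*(-111))/(9843 - 32731) = (41902 - 30*(-111))/(-22888) = (41902 + 3330)*(-1/22888) = 45232*(-1/22888) = -5654/2861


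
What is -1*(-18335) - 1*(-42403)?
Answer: 60738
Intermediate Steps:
-1*(-18335) - 1*(-42403) = 18335 + 42403 = 60738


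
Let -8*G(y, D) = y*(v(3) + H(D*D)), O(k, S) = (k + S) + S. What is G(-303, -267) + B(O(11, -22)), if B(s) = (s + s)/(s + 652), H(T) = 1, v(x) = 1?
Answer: 187293/2476 ≈ 75.643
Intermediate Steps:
O(k, S) = k + 2*S (O(k, S) = (S + k) + S = k + 2*S)
G(y, D) = -y/4 (G(y, D) = -y*(1 + 1)/8 = -y*2/8 = -y/4)
B(s) = 2*s/(652 + s) (B(s) = (2*s)/(652 + s) = 2*s/(652 + s))
G(-303, -267) + B(O(11, -22)) = -1/4*(-303) + 2*(11 + 2*(-22))/(652 + (11 + 2*(-22))) = 303/4 + 2*(11 - 44)/(652 + (11 - 44)) = 303/4 + 2*(-33)/(652 - 33) = 303/4 + 2*(-33)/619 = 303/4 + 2*(-33)*(1/619) = 303/4 - 66/619 = 187293/2476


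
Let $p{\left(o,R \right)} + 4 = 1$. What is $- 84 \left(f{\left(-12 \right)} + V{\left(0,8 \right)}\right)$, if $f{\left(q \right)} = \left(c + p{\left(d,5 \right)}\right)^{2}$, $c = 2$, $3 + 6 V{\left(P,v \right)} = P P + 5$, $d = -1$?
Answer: $-112$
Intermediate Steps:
$p{\left(o,R \right)} = -3$ ($p{\left(o,R \right)} = -4 + 1 = -3$)
$V{\left(P,v \right)} = \frac{1}{3} + \frac{P^{2}}{6}$ ($V{\left(P,v \right)} = - \frac{1}{2} + \frac{P P + 5}{6} = - \frac{1}{2} + \frac{P^{2} + 5}{6} = - \frac{1}{2} + \frac{5 + P^{2}}{6} = - \frac{1}{2} + \left(\frac{5}{6} + \frac{P^{2}}{6}\right) = \frac{1}{3} + \frac{P^{2}}{6}$)
$f{\left(q \right)} = 1$ ($f{\left(q \right)} = \left(2 - 3\right)^{2} = \left(-1\right)^{2} = 1$)
$- 84 \left(f{\left(-12 \right)} + V{\left(0,8 \right)}\right) = - 84 \left(1 + \left(\frac{1}{3} + \frac{0^{2}}{6}\right)\right) = - 84 \left(1 + \left(\frac{1}{3} + \frac{1}{6} \cdot 0\right)\right) = - 84 \left(1 + \left(\frac{1}{3} + 0\right)\right) = - 84 \left(1 + \frac{1}{3}\right) = \left(-84\right) \frac{4}{3} = -112$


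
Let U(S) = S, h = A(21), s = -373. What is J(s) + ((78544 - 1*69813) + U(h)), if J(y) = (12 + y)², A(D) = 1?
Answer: 139053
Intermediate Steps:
h = 1
J(s) + ((78544 - 1*69813) + U(h)) = (12 - 373)² + ((78544 - 1*69813) + 1) = (-361)² + ((78544 - 69813) + 1) = 130321 + (8731 + 1) = 130321 + 8732 = 139053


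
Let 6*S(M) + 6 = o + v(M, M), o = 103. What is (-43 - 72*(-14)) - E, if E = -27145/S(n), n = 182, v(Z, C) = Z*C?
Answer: 32221135/33221 ≈ 969.90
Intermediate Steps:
v(Z, C) = C*Z
S(M) = 97/6 + M²/6 (S(M) = -1 + (103 + M*M)/6 = -1 + (103 + M²)/6 = -1 + (103/6 + M²/6) = 97/6 + M²/6)
E = -162870/33221 (E = -27145/(97/6 + (⅙)*182²) = -27145/(97/6 + (⅙)*33124) = -27145/(97/6 + 16562/3) = -27145/33221/6 = -27145*6/33221 = -162870/33221 ≈ -4.9026)
(-43 - 72*(-14)) - E = (-43 - 72*(-14)) - 1*(-162870/33221) = (-43 + 1008) + 162870/33221 = 965 + 162870/33221 = 32221135/33221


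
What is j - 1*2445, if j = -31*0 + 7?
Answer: -2438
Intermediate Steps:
j = 7 (j = 0 + 7 = 7)
j - 1*2445 = 7 - 1*2445 = 7 - 2445 = -2438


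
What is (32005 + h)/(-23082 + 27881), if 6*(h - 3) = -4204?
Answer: 93922/14397 ≈ 6.5237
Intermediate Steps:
h = -2093/3 (h = 3 + (⅙)*(-4204) = 3 - 2102/3 = -2093/3 ≈ -697.67)
(32005 + h)/(-23082 + 27881) = (32005 - 2093/3)/(-23082 + 27881) = (93922/3)/4799 = (93922/3)*(1/4799) = 93922/14397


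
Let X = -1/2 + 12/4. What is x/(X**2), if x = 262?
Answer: 1048/25 ≈ 41.920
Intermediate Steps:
X = 5/2 (X = -1*1/2 + 12*(1/4) = -1/2 + 3 = 5/2 ≈ 2.5000)
x/(X**2) = 262/((5/2)**2) = 262/(25/4) = 262*(4/25) = 1048/25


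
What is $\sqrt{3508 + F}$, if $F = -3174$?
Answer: $\sqrt{334} \approx 18.276$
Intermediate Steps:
$\sqrt{3508 + F} = \sqrt{3508 - 3174} = \sqrt{334}$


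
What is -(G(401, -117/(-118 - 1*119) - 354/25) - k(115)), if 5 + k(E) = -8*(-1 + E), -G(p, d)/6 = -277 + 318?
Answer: -671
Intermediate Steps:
G(p, d) = -246 (G(p, d) = -6*(-277 + 318) = -6*41 = -246)
k(E) = 3 - 8*E (k(E) = -5 - 8*(-1 + E) = -5 + (8 - 8*E) = 3 - 8*E)
-(G(401, -117/(-118 - 1*119) - 354/25) - k(115)) = -(-246 - (3 - 8*115)) = -(-246 - (3 - 920)) = -(-246 - 1*(-917)) = -(-246 + 917) = -1*671 = -671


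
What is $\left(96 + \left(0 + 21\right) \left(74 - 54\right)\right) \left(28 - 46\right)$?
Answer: $-9288$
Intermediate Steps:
$\left(96 + \left(0 + 21\right) \left(74 - 54\right)\right) \left(28 - 46\right) = \left(96 + 21 \cdot 20\right) \left(-18\right) = \left(96 + 420\right) \left(-18\right) = 516 \left(-18\right) = -9288$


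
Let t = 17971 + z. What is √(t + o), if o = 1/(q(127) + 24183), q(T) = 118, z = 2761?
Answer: √12243046300233/24301 ≈ 143.99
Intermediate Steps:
o = 1/24301 (o = 1/(118 + 24183) = 1/24301 ≈ 4.1151e-5)
t = 20732 (t = 17971 + 2761 = 20732)
√(t + o) = √(20732 + 1/24301) = √(503808333/24301) = √12243046300233/24301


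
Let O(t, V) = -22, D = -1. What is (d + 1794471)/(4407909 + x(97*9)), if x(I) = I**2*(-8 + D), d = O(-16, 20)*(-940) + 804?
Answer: -1815955/2451252 ≈ -0.74083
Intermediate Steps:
d = 21484 (d = -22*(-940) + 804 = 20680 + 804 = 21484)
x(I) = -9*I**2 (x(I) = I**2*(-8 - 1) = I**2*(-9) = -9*I**2)
(d + 1794471)/(4407909 + x(97*9)) = (21484 + 1794471)/(4407909 - 9*(97*9)**2) = 1815955/(4407909 - 9*873**2) = 1815955/(4407909 - 9*762129) = 1815955/(4407909 - 6859161) = 1815955/(-2451252) = 1815955*(-1/2451252) = -1815955/2451252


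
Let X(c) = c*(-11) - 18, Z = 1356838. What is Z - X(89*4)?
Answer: 1360772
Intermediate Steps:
X(c) = -18 - 11*c (X(c) = -11*c - 18 = -18 - 11*c)
Z - X(89*4) = 1356838 - (-18 - 979*4) = 1356838 - (-18 - 11*356) = 1356838 - (-18 - 3916) = 1356838 - 1*(-3934) = 1356838 + 3934 = 1360772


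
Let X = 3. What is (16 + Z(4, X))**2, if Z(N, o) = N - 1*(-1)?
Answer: 441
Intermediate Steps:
Z(N, o) = 1 + N (Z(N, o) = N + 1 = 1 + N)
(16 + Z(4, X))**2 = (16 + (1 + 4))**2 = (16 + 5)**2 = 21**2 = 441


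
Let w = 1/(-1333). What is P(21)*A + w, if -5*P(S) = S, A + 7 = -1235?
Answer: 34767301/6665 ≈ 5216.4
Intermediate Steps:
A = -1242 (A = -7 - 1235 = -1242)
w = -1/1333 ≈ -0.00075019
P(S) = -S/5
P(21)*A + w = -1/5*21*(-1242) - 1/1333 = -21/5*(-1242) - 1/1333 = 26082/5 - 1/1333 = 34767301/6665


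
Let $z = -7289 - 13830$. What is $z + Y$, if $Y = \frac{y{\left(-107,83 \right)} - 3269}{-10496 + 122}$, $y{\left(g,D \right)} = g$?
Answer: $- \frac{109542565}{5187} \approx -21119.0$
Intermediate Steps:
$Y = \frac{1688}{5187}$ ($Y = \frac{-107 - 3269}{-10496 + 122} = - \frac{3376}{-10374} = \left(-3376\right) \left(- \frac{1}{10374}\right) = \frac{1688}{5187} \approx 0.32543$)
$z = -21119$
$z + Y = -21119 + \frac{1688}{5187} = - \frac{109542565}{5187}$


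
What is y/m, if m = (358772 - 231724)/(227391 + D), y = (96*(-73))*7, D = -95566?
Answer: -808350900/15881 ≈ -50901.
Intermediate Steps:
y = -49056 (y = -7008*7 = -49056)
m = 127048/131825 (m = (358772 - 231724)/(227391 - 95566) = 127048/131825 ≈ 0.96376)
y/m = -49056/127048/131825 = -49056*131825/127048 = -808350900/15881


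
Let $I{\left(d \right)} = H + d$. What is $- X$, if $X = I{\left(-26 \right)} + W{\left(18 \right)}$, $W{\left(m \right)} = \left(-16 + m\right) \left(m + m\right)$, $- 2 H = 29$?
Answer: $- \frac{63}{2} \approx -31.5$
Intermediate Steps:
$H = - \frac{29}{2}$ ($H = \left(- \frac{1}{2}\right) 29 = - \frac{29}{2} \approx -14.5$)
$W{\left(m \right)} = 2 m \left(-16 + m\right)$ ($W{\left(m \right)} = \left(-16 + m\right) 2 m = 2 m \left(-16 + m\right)$)
$I{\left(d \right)} = - \frac{29}{2} + d$
$X = \frac{63}{2}$ ($X = \left(- \frac{29}{2} - 26\right) + 2 \cdot 18 \left(-16 + 18\right) = - \frac{81}{2} + 2 \cdot 18 \cdot 2 = - \frac{81}{2} + 72 = \frac{63}{2} \approx 31.5$)
$- X = \left(-1\right) \frac{63}{2} = - \frac{63}{2}$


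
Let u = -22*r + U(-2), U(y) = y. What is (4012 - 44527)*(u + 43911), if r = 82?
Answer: -1705884075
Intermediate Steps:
u = -1806 (u = -22*82 - 2 = -1804 - 2 = -1806)
(4012 - 44527)*(u + 43911) = (4012 - 44527)*(-1806 + 43911) = -40515*42105 = -1705884075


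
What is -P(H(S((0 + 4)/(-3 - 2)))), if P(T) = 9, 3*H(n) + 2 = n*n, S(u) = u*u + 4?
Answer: -9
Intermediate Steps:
S(u) = 4 + u² (S(u) = u² + 4 = 4 + u²)
H(n) = -⅔ + n²/3 (H(n) = -⅔ + (n*n)/3 = -⅔ + n²/3)
-P(H(S((0 + 4)/(-3 - 2)))) = -1*9 = -9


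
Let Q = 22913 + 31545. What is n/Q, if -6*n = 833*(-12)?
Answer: 833/27229 ≈ 0.030592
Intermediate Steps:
n = 1666 (n = -833*(-12)/6 = -1/6*(-9996) = 1666)
Q = 54458
n/Q = 1666/54458 = 1666*(1/54458) = 833/27229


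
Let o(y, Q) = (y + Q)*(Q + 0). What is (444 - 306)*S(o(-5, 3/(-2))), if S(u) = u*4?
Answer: 5382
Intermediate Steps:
o(y, Q) = Q*(Q + y) (o(y, Q) = (Q + y)*Q = Q*(Q + y))
S(u) = 4*u
(444 - 306)*S(o(-5, 3/(-2))) = (444 - 306)*(4*((3/(-2))*(3/(-2) - 5))) = 138*(4*((3*(-1/2))*(3*(-1/2) - 5))) = 138*(4*(-3*(-3/2 - 5)/2)) = 138*(4*(-3/2*(-13/2))) = 138*(4*(39/4)) = 138*39 = 5382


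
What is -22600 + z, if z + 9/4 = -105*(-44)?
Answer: -71929/4 ≈ -17982.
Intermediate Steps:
z = 18471/4 (z = -9/4 - 105*(-44) = -9/4 + 4620 = 18471/4 ≈ 4617.8)
-22600 + z = -22600 + 18471/4 = -71929/4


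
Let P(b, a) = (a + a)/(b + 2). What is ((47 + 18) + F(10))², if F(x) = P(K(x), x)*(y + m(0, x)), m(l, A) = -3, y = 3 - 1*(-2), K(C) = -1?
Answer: 11025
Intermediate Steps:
y = 5 (y = 3 + 2 = 5)
P(b, a) = 2*a/(2 + b) (P(b, a) = (2*a)/(2 + b) = 2*a/(2 + b))
F(x) = 4*x (F(x) = (2*x/(2 - 1))*(5 - 3) = (2*x/1)*2 = (2*x*1)*2 = (2*x)*2 = 4*x)
((47 + 18) + F(10))² = ((47 + 18) + 4*10)² = (65 + 40)² = 105² = 11025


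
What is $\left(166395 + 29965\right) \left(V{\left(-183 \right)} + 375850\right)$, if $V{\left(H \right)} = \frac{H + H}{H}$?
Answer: $73802298720$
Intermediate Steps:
$V{\left(H \right)} = 2$ ($V{\left(H \right)} = \frac{2 H}{H} = 2$)
$\left(166395 + 29965\right) \left(V{\left(-183 \right)} + 375850\right) = \left(166395 + 29965\right) \left(2 + 375850\right) = 196360 \cdot 375852 = 73802298720$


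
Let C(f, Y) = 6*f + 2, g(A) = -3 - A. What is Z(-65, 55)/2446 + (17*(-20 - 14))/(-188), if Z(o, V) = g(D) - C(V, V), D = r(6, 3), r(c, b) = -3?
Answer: 337843/114962 ≈ 2.9387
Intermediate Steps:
D = -3
C(f, Y) = 2 + 6*f
Z(o, V) = -2 - 6*V (Z(o, V) = (-3 - 1*(-3)) - (2 + 6*V) = (-3 + 3) + (-2 - 6*V) = 0 + (-2 - 6*V) = -2 - 6*V)
Z(-65, 55)/2446 + (17*(-20 - 14))/(-188) = (-2 - 6*55)/2446 + (17*(-20 - 14))/(-188) = (-2 - 330)*(1/2446) + (17*(-34))*(-1/188) = -332*1/2446 - 578*(-1/188) = -166/1223 + 289/94 = 337843/114962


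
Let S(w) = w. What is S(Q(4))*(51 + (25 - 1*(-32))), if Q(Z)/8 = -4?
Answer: -3456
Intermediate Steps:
Q(Z) = -32 (Q(Z) = 8*(-4) = -32)
S(Q(4))*(51 + (25 - 1*(-32))) = -32*(51 + (25 - 1*(-32))) = -32*(51 + (25 + 32)) = -32*(51 + 57) = -32*108 = -3456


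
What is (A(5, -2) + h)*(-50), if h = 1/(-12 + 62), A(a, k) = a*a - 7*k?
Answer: -1951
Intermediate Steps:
A(a, k) = a² - 7*k
h = 1/50 ≈ 0.020000
(A(5, -2) + h)*(-50) = ((5² - 7*(-2)) + 1/50)*(-50) = ((25 + 14) + 1/50)*(-50) = (39 + 1/50)*(-50) = (1951/50)*(-50) = -1951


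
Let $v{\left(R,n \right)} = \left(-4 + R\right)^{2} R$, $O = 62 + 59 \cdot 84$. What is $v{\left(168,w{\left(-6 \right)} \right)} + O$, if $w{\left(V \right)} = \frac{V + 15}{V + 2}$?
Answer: $4523546$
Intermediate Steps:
$w{\left(V \right)} = \frac{15 + V}{2 + V}$
$O = 5018$ ($O = 62 + 4956 = 5018$)
$v{\left(R,n \right)} = R \left(-4 + R\right)^{2}$
$v{\left(168,w{\left(-6 \right)} \right)} + O = 168 \left(-4 + 168\right)^{2} + 5018 = 168 \cdot 164^{2} + 5018 = 168 \cdot 26896 + 5018 = 4518528 + 5018 = 4523546$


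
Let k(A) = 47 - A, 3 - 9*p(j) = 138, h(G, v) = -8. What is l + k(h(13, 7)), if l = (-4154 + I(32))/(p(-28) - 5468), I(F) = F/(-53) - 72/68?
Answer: 275454317/4940183 ≈ 55.758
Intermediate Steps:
I(F) = -18/17 - F/53 (I(F) = F*(-1/53) - 72*1/68 = -F/53 - 18/17 = -18/17 - F/53)
p(j) = -15 (p(j) = ⅓ - ⅑*138 = ⅓ - 46/3 = -15)
l = 3744252/4940183 (l = (-4154 + (-18/17 - 1/53*32))/(-15 - 5468) = (-4154 + (-18/17 - 32/53))/(-5483) = (-4154 - 1498/901)*(-1/5483) = -3744252/901*(-1/5483) = 3744252/4940183 ≈ 0.75792)
l + k(h(13, 7)) = 3744252/4940183 + (47 - 1*(-8)) = 3744252/4940183 + (47 + 8) = 3744252/4940183 + 55 = 275454317/4940183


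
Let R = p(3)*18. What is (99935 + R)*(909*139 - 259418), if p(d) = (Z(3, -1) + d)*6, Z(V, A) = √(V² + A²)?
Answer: -13341164353 - 14371236*√10 ≈ -1.3387e+10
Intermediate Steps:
Z(V, A) = √(A² + V²)
p(d) = 6*d + 6*√10 (p(d) = (√((-1)² + 3²) + d)*6 = (√(1 + 9) + d)*6 = (√10 + d)*6 = (d + √10)*6 = 6*d + 6*√10)
R = 324 + 108*√10 (R = (6*3 + 6*√10)*18 = (18 + 6*√10)*18 = 324 + 108*√10 ≈ 665.53)
(99935 + R)*(909*139 - 259418) = (99935 + (324 + 108*√10))*(909*139 - 259418) = (100259 + 108*√10)*(126351 - 259418) = (100259 + 108*√10)*(-133067) = -13341164353 - 14371236*√10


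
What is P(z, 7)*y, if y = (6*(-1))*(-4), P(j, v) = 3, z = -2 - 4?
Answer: 72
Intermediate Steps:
z = -6
y = 24 (y = -6*(-4) = 24)
P(z, 7)*y = 3*24 = 72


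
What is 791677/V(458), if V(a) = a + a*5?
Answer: 791677/2748 ≈ 288.09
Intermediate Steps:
V(a) = 6*a (V(a) = a + 5*a = 6*a)
791677/V(458) = 791677/((6*458)) = 791677/2748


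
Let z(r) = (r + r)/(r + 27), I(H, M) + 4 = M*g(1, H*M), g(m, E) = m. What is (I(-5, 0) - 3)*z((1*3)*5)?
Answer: -5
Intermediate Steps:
I(H, M) = -4 + M (I(H, M) = -4 + M*1 = -4 + M)
z(r) = 2*r/(27 + r) (z(r) = (2*r)/(27 + r) = 2*r/(27 + r))
(I(-5, 0) - 3)*z((1*3)*5) = ((-4 + 0) - 3)*(2*((1*3)*5)/(27 + (1*3)*5)) = (-4 - 3)*(2*(3*5)/(27 + 3*5)) = -14*15/(27 + 15) = -14*15/42 = -7*5/7 = -5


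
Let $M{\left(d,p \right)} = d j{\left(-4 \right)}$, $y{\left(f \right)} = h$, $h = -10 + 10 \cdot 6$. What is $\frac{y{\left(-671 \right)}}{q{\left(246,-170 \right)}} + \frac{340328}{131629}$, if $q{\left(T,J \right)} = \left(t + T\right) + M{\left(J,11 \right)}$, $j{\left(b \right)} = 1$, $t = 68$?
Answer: $\frac{27794341}{9477288} \approx 2.9327$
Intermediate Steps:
$h = 50$ ($h = -10 + 60 = 50$)
$y{\left(f \right)} = 50$
$M{\left(d,p \right)} = d$ ($M{\left(d,p \right)} = d 1 = d$)
$q{\left(T,J \right)} = 68 + J + T$ ($q{\left(T,J \right)} = \left(68 + T\right) + J = 68 + J + T$)
$\frac{y{\left(-671 \right)}}{q{\left(246,-170 \right)}} + \frac{340328}{131629} = \frac{50}{68 - 170 + 246} + \frac{340328}{131629} = \frac{50}{144} + 340328 \cdot \frac{1}{131629} = 50 \cdot \frac{1}{144} + \frac{340328}{131629} = \frac{25}{72} + \frac{340328}{131629} = \frac{27794341}{9477288}$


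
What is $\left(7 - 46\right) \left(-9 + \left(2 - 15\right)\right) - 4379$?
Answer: $-3521$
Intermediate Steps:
$\left(7 - 46\right) \left(-9 + \left(2 - 15\right)\right) - 4379 = - 39 \left(-9 + \left(2 - 15\right)\right) - 4379 = - 39 \left(-9 - 13\right) - 4379 = \left(-39\right) \left(-22\right) - 4379 = 858 - 4379 = -3521$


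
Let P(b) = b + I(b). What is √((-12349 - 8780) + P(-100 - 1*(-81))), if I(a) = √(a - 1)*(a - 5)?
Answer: 2*√(-5287 - 12*I*√5) ≈ 0.36903 - 145.42*I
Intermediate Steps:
I(a) = √(-1 + a)*(-5 + a)
P(b) = b + √(-1 + b)*(-5 + b)
√((-12349 - 8780) + P(-100 - 1*(-81))) = √((-12349 - 8780) + ((-100 - 1*(-81)) + √(-1 + (-100 - 1*(-81)))*(-5 + (-100 - 1*(-81))))) = √(-21129 + ((-100 + 81) + √(-1 + (-100 + 81))*(-5 + (-100 + 81)))) = √(-21129 + (-19 + √(-1 - 19)*(-5 - 19))) = √(-21129 + (-19 + √(-20)*(-24))) = √(-21129 + (-19 + (2*I*√5)*(-24))) = √(-21129 + (-19 - 48*I*√5)) = √(-21148 - 48*I*√5)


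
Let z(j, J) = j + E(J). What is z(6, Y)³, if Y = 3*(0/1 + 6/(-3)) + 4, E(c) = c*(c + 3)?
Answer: 64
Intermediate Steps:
E(c) = c*(3 + c)
Y = -2 (Y = 3*(0*1 + 6*(-⅓)) + 4 = 3*(0 - 2) + 4 = 3*(-2) + 4 = -6 + 4 = -2)
z(j, J) = j + J*(3 + J)
z(6, Y)³ = (6 - 2*(3 - 2))³ = (6 - 2*1)³ = (6 - 2)³ = 4³ = 64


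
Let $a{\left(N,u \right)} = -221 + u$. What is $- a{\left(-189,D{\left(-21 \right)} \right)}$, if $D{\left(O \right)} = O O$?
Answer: $-220$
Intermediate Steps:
$D{\left(O \right)} = O^{2}$
$- a{\left(-189,D{\left(-21 \right)} \right)} = - (-221 + \left(-21\right)^{2}) = - (-221 + 441) = \left(-1\right) 220 = -220$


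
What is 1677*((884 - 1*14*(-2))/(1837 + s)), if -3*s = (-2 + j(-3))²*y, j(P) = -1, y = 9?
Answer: 764712/905 ≈ 844.99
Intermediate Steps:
s = -27 (s = -(-2 - 1)²*9/3 = -(-3)²*9/3 = -3*9 = -⅓*81 = -27)
1677*((884 - 1*14*(-2))/(1837 + s)) = 1677*((884 - 1*14*(-2))/(1837 - 27)) = 1677*((884 - 14*(-2))/1810) = 1677*((884 + 28)*(1/1810)) = 1677*(912*(1/1810)) = 1677*(456/905) = 764712/905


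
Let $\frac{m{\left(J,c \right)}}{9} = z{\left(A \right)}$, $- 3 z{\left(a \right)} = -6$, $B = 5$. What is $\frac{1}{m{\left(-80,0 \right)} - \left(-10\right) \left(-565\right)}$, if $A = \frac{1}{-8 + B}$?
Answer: $- \frac{1}{5632} \approx -0.00017756$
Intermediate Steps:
$A = - \frac{1}{3}$ ($A = \frac{1}{-8 + 5} = \frac{1}{-3} = - \frac{1}{3} \approx -0.33333$)
$z{\left(a \right)} = 2$ ($z{\left(a \right)} = \left(- \frac{1}{3}\right) \left(-6\right) = 2$)
$m{\left(J,c \right)} = 18$ ($m{\left(J,c \right)} = 9 \cdot 2 = 18$)
$\frac{1}{m{\left(-80,0 \right)} - \left(-10\right) \left(-565\right)} = \frac{1}{18 - \left(-10\right) \left(-565\right)} = \frac{1}{18 - 5650} = \frac{1}{-5632} = - \frac{1}{5632}$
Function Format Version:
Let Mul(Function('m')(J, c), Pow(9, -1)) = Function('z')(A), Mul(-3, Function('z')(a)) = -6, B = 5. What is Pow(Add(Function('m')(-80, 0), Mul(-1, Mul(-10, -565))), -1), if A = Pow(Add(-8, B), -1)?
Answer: Rational(-1, 5632) ≈ -0.00017756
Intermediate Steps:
A = Rational(-1, 3) (A = Pow(Add(-8, 5), -1) = Pow(-3, -1) = Rational(-1, 3) ≈ -0.33333)
Function('z')(a) = 2 (Function('z')(a) = Mul(Rational(-1, 3), -6) = 2)
Function('m')(J, c) = 18 (Function('m')(J, c) = Mul(9, 2) = 18)
Pow(Add(Function('m')(-80, 0), Mul(-1, Mul(-10, -565))), -1) = Pow(Add(18, Mul(-1, Mul(-10, -565))), -1) = Pow(Add(18, Mul(-1, 5650)), -1) = Pow(Add(18, -5650), -1) = Pow(-5632, -1) = Rational(-1, 5632)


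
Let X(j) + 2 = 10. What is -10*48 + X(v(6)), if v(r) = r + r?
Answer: -472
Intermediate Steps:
v(r) = 2*r
X(j) = 8 (X(j) = -2 + 10 = 8)
-10*48 + X(v(6)) = -10*48 + 8 = -480 + 8 = -472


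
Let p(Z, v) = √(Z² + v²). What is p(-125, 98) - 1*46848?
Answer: -46848 + √25229 ≈ -46689.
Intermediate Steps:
p(-125, 98) - 1*46848 = √((-125)² + 98²) - 1*46848 = √(15625 + 9604) - 46848 = √25229 - 46848 = -46848 + √25229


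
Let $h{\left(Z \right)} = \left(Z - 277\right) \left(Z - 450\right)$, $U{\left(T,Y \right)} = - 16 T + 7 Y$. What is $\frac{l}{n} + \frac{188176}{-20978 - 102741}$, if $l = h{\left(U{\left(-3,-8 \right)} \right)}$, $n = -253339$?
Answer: $- \frac{63821360734}{31342847741} \approx -2.0362$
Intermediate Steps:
$h{\left(Z \right)} = \left(-450 + Z\right) \left(-277 + Z\right)$ ($h{\left(Z \right)} = \left(-277 + Z\right) \left(-450 + Z\right) = \left(-450 + Z\right) \left(-277 + Z\right)$)
$l = 130530$ ($l = 124650 + \left(\left(-16\right) \left(-3\right) + 7 \left(-8\right)\right)^{2} - 727 \left(\left(-16\right) \left(-3\right) + 7 \left(-8\right)\right) = 124650 + \left(48 - 56\right)^{2} - 727 \left(48 - 56\right) = 124650 + \left(-8\right)^{2} - -5816 = 124650 + 64 + 5816 = 130530$)
$\frac{l}{n} + \frac{188176}{-20978 - 102741} = \frac{130530}{-253339} + \frac{188176}{-20978 - 102741} = 130530 \left(- \frac{1}{253339}\right) + \frac{188176}{-123719} = - \frac{130530}{253339} + 188176 \left(- \frac{1}{123719}\right) = - \frac{130530}{253339} - \frac{188176}{123719} = - \frac{63821360734}{31342847741}$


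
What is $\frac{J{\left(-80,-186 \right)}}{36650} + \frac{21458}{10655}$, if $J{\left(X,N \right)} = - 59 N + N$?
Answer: $\frac{90138184}{39050575} \approx 2.3082$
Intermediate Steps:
$J{\left(X,N \right)} = - 58 N$
$\frac{J{\left(-80,-186 \right)}}{36650} + \frac{21458}{10655} = \frac{\left(-58\right) \left(-186\right)}{36650} + \frac{21458}{10655} = 10788 \cdot \frac{1}{36650} + 21458 \cdot \frac{1}{10655} = \frac{5394}{18325} + \frac{21458}{10655} = \frac{90138184}{39050575}$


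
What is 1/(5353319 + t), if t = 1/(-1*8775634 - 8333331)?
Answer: 17108965/91589747404834 ≈ 1.8680e-7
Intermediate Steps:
t = -1/17108965 (t = 1/(-8775634 - 8333331) = 1/(-17108965) = -1/17108965 ≈ -5.8449e-8)
1/(5353319 + t) = 1/(5353319 - 1/17108965) = 1/(91589747404834/17108965) = 17108965/91589747404834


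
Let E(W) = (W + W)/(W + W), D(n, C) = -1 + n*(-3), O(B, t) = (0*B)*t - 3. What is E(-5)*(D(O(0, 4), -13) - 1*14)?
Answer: -6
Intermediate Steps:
O(B, t) = -3 (O(B, t) = 0*t - 3 = 0 - 3 = -3)
D(n, C) = -1 - 3*n
E(W) = 1 (E(W) = (2*W)/((2*W)) = (2*W)*(1/(2*W)) = 1)
E(-5)*(D(O(0, 4), -13) - 1*14) = 1*((-1 - 3*(-3)) - 1*14) = 1*((-1 + 9) - 14) = 1*(8 - 14) = 1*(-6) = -6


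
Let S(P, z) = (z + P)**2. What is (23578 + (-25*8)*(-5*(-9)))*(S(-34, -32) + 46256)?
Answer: 737821736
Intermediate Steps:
S(P, z) = (P + z)**2
(23578 + (-25*8)*(-5*(-9)))*(S(-34, -32) + 46256) = (23578 + (-25*8)*(-5*(-9)))*((-34 - 32)**2 + 46256) = (23578 - 200*45)*((-66)**2 + 46256) = (23578 - 9000)*(4356 + 46256) = 14578*50612 = 737821736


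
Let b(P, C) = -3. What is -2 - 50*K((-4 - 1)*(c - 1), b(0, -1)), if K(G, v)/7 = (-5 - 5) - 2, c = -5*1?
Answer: 4198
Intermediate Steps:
c = -5
K(G, v) = -84 (K(G, v) = 7*((-5 - 5) - 2) = 7*(-10 - 2) = 7*(-12) = -84)
-2 - 50*K((-4 - 1)*(c - 1), b(0, -1)) = -2 - 50*(-84) = -2 + 4200 = 4198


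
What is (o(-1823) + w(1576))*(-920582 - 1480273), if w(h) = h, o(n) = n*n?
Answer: -7982614793775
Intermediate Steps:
o(n) = n²
(o(-1823) + w(1576))*(-920582 - 1480273) = ((-1823)² + 1576)*(-920582 - 1480273) = (3323329 + 1576)*(-2400855) = 3324905*(-2400855) = -7982614793775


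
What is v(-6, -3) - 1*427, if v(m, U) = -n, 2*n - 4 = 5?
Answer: -863/2 ≈ -431.50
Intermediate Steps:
n = 9/2 (n = 2 + (½)*5 = 2 + 5/2 = 9/2 ≈ 4.5000)
v(m, U) = -9/2 (v(m, U) = -1*9/2 = -9/2)
v(-6, -3) - 1*427 = -9/2 - 1*427 = -9/2 - 427 = -863/2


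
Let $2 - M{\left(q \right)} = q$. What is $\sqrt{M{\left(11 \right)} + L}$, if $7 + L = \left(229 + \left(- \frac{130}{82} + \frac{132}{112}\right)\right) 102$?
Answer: $\frac{13 \sqrt{45425786}}{574} \approx 152.65$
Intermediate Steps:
$M{\left(q \right)} = 2 - q$
$L = \frac{13379657}{574}$ ($L = -7 + \left(229 + \left(- \frac{130}{82} + \frac{132}{112}\right)\right) 102 = -7 + \left(229 + \left(\left(-130\right) \frac{1}{82} + 132 \cdot \frac{1}{112}\right)\right) 102 = -7 + \left(229 + \left(- \frac{65}{41} + \frac{33}{28}\right)\right) 102 = -7 + \left(229 - \frac{467}{1148}\right) 102 = -7 + \frac{262425}{1148} \cdot 102 = -7 + \frac{13383675}{574} = \frac{13379657}{574} \approx 23310.0$)
$\sqrt{M{\left(11 \right)} + L} = \sqrt{\left(2 - 11\right) + \frac{13379657}{574}} = \sqrt{-9 + \frac{13379657}{574}} = \sqrt{\frac{13374491}{574}} = \frac{13 \sqrt{45425786}}{574}$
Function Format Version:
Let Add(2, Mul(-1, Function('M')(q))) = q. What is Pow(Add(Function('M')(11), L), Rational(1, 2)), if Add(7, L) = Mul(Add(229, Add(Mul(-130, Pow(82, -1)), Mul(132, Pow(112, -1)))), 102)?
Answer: Mul(Rational(13, 574), Pow(45425786, Rational(1, 2))) ≈ 152.65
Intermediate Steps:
Function('M')(q) = Add(2, Mul(-1, q))
L = Rational(13379657, 574) (L = Add(-7, Mul(Add(229, Add(Mul(-130, Pow(82, -1)), Mul(132, Pow(112, -1)))), 102)) = Add(-7, Mul(Add(229, Add(Mul(-130, Rational(1, 82)), Mul(132, Rational(1, 112)))), 102)) = Add(-7, Mul(Add(229, Add(Rational(-65, 41), Rational(33, 28))), 102)) = Add(-7, Mul(Add(229, Rational(-467, 1148)), 102)) = Add(-7, Mul(Rational(262425, 1148), 102)) = Add(-7, Rational(13383675, 574)) = Rational(13379657, 574) ≈ 23310.)
Pow(Add(Function('M')(11), L), Rational(1, 2)) = Pow(Add(Add(2, Mul(-1, 11)), Rational(13379657, 574)), Rational(1, 2)) = Pow(Add(Add(2, -11), Rational(13379657, 574)), Rational(1, 2)) = Pow(Add(-9, Rational(13379657, 574)), Rational(1, 2)) = Pow(Rational(13374491, 574), Rational(1, 2)) = Mul(Rational(13, 574), Pow(45425786, Rational(1, 2)))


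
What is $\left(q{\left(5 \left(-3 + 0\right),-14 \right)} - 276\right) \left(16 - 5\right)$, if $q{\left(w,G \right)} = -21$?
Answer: $-3267$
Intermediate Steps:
$\left(q{\left(5 \left(-3 + 0\right),-14 \right)} - 276\right) \left(16 - 5\right) = \left(-21 - 276\right) \left(16 - 5\right) = \left(-297\right) 11 = -3267$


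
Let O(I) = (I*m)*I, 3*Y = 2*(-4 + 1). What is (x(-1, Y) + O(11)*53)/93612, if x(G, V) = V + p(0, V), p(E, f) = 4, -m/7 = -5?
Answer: 74819/31204 ≈ 2.3977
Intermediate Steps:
Y = -2 (Y = (2*(-4 + 1))/3 = (2*(-3))/3 = (1/3)*(-6) = -2)
m = 35 (m = -7*(-5) = 35)
x(G, V) = 4 + V (x(G, V) = V + 4 = 4 + V)
O(I) = 35*I**2 (O(I) = (I*35)*I = (35*I)*I = 35*I**2)
(x(-1, Y) + O(11)*53)/93612 = ((4 - 2) + (35*11**2)*53)/93612 = (2 + (35*121)*53)*(1/93612) = (2 + 4235*53)*(1/93612) = (2 + 224455)*(1/93612) = 224457*(1/93612) = 74819/31204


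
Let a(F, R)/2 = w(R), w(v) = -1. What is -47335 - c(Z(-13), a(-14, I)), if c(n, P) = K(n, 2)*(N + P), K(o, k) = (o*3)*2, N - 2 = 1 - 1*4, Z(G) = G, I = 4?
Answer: -47569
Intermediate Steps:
N = -1 (N = 2 + (1 - 1*4) = 2 + (1 - 4) = 2 - 3 = -1)
a(F, R) = -2 (a(F, R) = 2*(-1) = -2)
K(o, k) = 6*o (K(o, k) = (3*o)*2 = 6*o)
c(n, P) = 6*n*(-1 + P) (c(n, P) = (6*n)*(-1 + P) = 6*n*(-1 + P))
-47335 - c(Z(-13), a(-14, I)) = -47335 - 6*(-13)*(-1 - 2) = -47335 - 6*(-13)*(-3) = -47335 - 1*234 = -47335 - 234 = -47569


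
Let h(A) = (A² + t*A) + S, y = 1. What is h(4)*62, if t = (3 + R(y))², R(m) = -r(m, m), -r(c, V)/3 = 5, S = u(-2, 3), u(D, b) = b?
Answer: 81530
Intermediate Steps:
S = 3
r(c, V) = -15 (r(c, V) = -3*5 = -15)
R(m) = 15 (R(m) = -1*(-15) = 15)
t = 324 (t = (3 + 15)² = 18² = 324)
h(A) = 3 + A² + 324*A (h(A) = (A² + 324*A) + 3 = 3 + A² + 324*A)
h(4)*62 = (3 + 4² + 324*4)*62 = (3 + 16 + 1296)*62 = 1315*62 = 81530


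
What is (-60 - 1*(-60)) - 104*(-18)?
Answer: 1872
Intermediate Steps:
(-60 - 1*(-60)) - 104*(-18) = (-60 + 60) + 1872 = 0 + 1872 = 1872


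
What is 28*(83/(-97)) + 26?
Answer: 198/97 ≈ 2.0412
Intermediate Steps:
28*(83/(-97)) + 26 = 28*(83*(-1/97)) + 26 = 28*(-83/97) + 26 = -2324/97 + 26 = 198/97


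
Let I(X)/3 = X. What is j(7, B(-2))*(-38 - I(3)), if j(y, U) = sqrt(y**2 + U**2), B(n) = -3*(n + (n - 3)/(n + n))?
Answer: -47*sqrt(865)/4 ≈ -345.58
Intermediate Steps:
I(X) = 3*X
B(n) = -3*n - 3*(-3 + n)/(2*n) (B(n) = -3*(n + (-3 + n)/((2*n))) = -3*(n + (-3 + n)*(1/(2*n))) = -3*(n + (-3 + n)/(2*n)) = -3*n - 3*(-3 + n)/(2*n))
j(y, U) = sqrt(U**2 + y**2)
j(7, B(-2))*(-38 - I(3)) = sqrt((-3/2 - 3*(-2) + (9/2)/(-2))**2 + 7**2)*(-38 - 3*3) = sqrt((-3/2 + 6 + (9/2)*(-1/2))**2 + 49)*(-38 - 1*9) = sqrt((-3/2 + 6 - 9/4)**2 + 49)*(-38 - 9) = sqrt((9/4)**2 + 49)*(-47) = sqrt(81/16 + 49)*(-47) = sqrt(865/16)*(-47) = (sqrt(865)/4)*(-47) = -47*sqrt(865)/4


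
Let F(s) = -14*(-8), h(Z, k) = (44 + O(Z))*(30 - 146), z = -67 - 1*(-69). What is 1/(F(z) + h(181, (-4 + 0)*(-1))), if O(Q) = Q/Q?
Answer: -1/5108 ≈ -0.00019577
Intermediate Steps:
z = 2 (z = -67 + 69 = 2)
O(Q) = 1
h(Z, k) = -5220 (h(Z, k) = (44 + 1)*(30 - 146) = 45*(-116) = -5220)
F(s) = 112
1/(F(z) + h(181, (-4 + 0)*(-1))) = 1/(112 - 5220) = 1/(-5108) = -1/5108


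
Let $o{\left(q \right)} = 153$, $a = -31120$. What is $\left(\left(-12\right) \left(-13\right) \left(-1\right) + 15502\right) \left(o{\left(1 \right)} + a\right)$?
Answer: $-475219582$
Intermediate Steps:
$\left(\left(-12\right) \left(-13\right) \left(-1\right) + 15502\right) \left(o{\left(1 \right)} + a\right) = \left(\left(-12\right) \left(-13\right) \left(-1\right) + 15502\right) \left(153 - 31120\right) = \left(156 \left(-1\right) + 15502\right) \left(-30967\right) = \left(-156 + 15502\right) \left(-30967\right) = 15346 \left(-30967\right) = -475219582$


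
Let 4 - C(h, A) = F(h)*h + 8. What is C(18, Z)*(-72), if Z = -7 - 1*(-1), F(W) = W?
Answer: 23616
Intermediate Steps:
Z = -6 (Z = -7 + 1 = -6)
C(h, A) = -4 - h² (C(h, A) = 4 - (h*h + 8) = 4 - (h² + 8) = 4 - (8 + h²) = 4 + (-8 - h²) = -4 - h²)
C(18, Z)*(-72) = (-4 - 1*18²)*(-72) = (-4 - 1*324)*(-72) = (-4 - 324)*(-72) = -328*(-72) = 23616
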